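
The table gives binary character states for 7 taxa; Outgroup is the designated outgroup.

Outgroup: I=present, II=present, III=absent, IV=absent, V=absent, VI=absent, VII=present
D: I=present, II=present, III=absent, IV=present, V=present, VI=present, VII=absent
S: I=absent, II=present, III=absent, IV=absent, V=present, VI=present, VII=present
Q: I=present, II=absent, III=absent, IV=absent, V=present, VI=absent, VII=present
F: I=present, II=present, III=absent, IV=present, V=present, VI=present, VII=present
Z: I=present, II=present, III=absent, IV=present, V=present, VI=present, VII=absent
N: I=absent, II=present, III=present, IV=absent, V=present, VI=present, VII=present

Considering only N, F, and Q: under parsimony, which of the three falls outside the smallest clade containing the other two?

Character polarity is set by the outgroup: the derived state is whichever differs from the outgroup's state, so for I, II, VII the derived state is 'absent', and for the remaining characters it is 'present'.
Only N and S show the derived state 'absent' for I, supporting them as a clade.
II (derived state 'absent') is unique to Q (autapomorphy; uninformative for grouping).
III: derived state 'present' in N only — an autapomorphy, so it tells us nothing about relationships among taxa.
Only D, F, and Z show the derived state 'present' for IV, supporting them as a clade.
V (derived state 'present') is shared by all ingroup taxa — unites the whole ingroup.
Only D, F, N, S, and Z show the derived state 'present' for VI, supporting them as a clade.
VII: derived state 'absent' in D and Z only — synapomorphy for {D, Z}.
Most parsimonious ingroup topology: ((((D,Z),F),(S,N)),Q).
N and F share a more recent common ancestor with each other than either does with Q, so Q is the least closely related of the three.

Q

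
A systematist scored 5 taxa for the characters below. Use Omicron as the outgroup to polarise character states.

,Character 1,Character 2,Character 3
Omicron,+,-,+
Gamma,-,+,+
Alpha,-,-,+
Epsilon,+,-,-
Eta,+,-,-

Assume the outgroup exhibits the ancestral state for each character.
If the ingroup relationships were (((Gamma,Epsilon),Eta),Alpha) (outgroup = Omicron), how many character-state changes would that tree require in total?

Map each character onto (((Gamma,Epsilon),Eta),Alpha) (rooted by Omicron) and count the minimum state changes it requires (Fitch parsimony):
Character 1: 2; Character 2: 1; Character 3: 2.
Total tree length = 5.

5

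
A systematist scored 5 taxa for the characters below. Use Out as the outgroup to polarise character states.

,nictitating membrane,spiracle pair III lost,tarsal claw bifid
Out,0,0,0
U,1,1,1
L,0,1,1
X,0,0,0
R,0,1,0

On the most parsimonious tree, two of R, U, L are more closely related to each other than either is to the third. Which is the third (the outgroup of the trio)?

R

The outgroup has state '0' for every character, so '1' is the derived state throughout.
nictitating membrane (derived state '1') is unique to U (autapomorphy; uninformative for grouping).
Only L, R, and U show the derived state '1' for spiracle pair III lost, supporting them as a clade.
tarsal claw bifid: derived state '1' in L and U only — synapomorphy for {L, U}.
Most parsimonious ingroup topology: (((U,L),R),X).
L and U share a more recent common ancestor with each other than either does with R, so R is the least closely related of the three.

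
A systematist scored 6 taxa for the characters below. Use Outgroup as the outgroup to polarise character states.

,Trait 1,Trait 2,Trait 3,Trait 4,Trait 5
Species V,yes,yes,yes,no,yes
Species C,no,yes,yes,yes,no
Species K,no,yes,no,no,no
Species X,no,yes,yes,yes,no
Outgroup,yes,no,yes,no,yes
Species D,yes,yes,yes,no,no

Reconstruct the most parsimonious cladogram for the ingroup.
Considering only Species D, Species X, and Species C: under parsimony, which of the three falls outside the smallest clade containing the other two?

Character polarity is set by the outgroup: the derived state is whichever differs from the outgroup's state, so for Trait 1, Trait 3, Trait 5 the derived state is 'no', and for the remaining characters it is 'yes'.
Trait 1 (derived state 'no') is shared by Species C, Species K, and Species X — a synapomorphy uniting that clade.
Trait 2 (derived state 'yes') is shared by all ingroup taxa — unites the whole ingroup.
Trait 3 (derived state 'no') is unique to Species K (autapomorphy; uninformative for grouping).
Only Species C and Species X show the derived state 'yes' for Trait 4, supporting them as a clade.
Trait 5 (derived state 'no') is shared by Species C, Species D, Species K, and Species X — a synapomorphy uniting that clade.
Most parsimonious ingroup topology: (((Species K,(Species C,Species X)),Species D),Species V).
Species C and Species X share a more recent common ancestor with each other than either does with Species D, so Species D is the least closely related of the three.

Species D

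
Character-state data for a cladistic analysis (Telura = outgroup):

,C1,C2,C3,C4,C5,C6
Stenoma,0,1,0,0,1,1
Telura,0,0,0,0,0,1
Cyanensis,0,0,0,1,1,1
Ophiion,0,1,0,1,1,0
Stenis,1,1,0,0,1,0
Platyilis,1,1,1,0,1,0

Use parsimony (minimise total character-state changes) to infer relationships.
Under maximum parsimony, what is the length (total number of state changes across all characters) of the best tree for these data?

7

Character polarity is set by the outgroup: the derived state is whichever differs from the outgroup's state, so for C6 the derived state is '0', and for the remaining characters it is '1'.
C1: derived state '1' in Platyilis and Stenis only — synapomorphy for {Platyilis, Stenis}.
C2 (derived state '1') is shared by Ophiion, Platyilis, Stenis, and Stenoma — a synapomorphy uniting that clade.
C3: derived state '1' in Platyilis only — an autapomorphy, so it tells us nothing about relationships among taxa.
C4 groups Cyanensis and Ophiion, which is incompatible with the clades supported by the remaining characters; treating it as convergent (homoplasy) costs fewer steps than any alternative tree.
All ingroup taxa share the derived state '1' for C5; it defines the ingroup but does not resolve relationships within it.
C6 (derived state '0') is shared by Ophiion, Platyilis, and Stenis — a synapomorphy uniting that clade.
Most parsimonious ingroup topology: (((Ophiion,(Stenis,Platyilis)),Stenoma),Cyanensis).
Changes per character on this tree: C1: 1; C2: 1; C3: 1; C4: 2; C5: 1; C6: 1.
Total = 7.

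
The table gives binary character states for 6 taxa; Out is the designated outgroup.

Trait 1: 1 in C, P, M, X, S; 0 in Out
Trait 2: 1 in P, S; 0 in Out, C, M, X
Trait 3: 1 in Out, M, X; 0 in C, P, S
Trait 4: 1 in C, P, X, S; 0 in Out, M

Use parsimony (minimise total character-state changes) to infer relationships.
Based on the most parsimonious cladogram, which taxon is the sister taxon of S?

P

Character polarity is set by the outgroup: the derived state is whichever differs from the outgroup's state, so for Trait 3 the derived state is '0', and for the remaining characters it is '1'.
All ingroup taxa share the derived state '1' for Trait 1; it defines the ingroup but does not resolve relationships within it.
Only P and S show the derived state '1' for Trait 2, supporting them as a clade.
Trait 3 (derived state '0') is shared by C, P, and S — a synapomorphy uniting that clade.
Trait 4 (derived state '1') is shared by C, P, S, and X — a synapomorphy uniting that clade.
Most parsimonious ingroup topology: (((C,(P,S)),X),M).
S and P form a cherry on this tree, so they are sister taxa.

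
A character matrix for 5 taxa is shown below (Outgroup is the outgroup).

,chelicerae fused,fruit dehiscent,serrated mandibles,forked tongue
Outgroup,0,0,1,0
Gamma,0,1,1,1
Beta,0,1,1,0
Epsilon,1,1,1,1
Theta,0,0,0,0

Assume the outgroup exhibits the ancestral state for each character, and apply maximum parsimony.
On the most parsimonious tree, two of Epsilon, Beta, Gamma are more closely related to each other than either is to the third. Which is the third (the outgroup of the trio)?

Character polarity is set by the outgroup: the derived state is whichever differs from the outgroup's state, so for serrated mandibles the derived state is '0', and for the remaining characters it is '1'.
chelicerae fused (derived state '1') is unique to Epsilon (autapomorphy; uninformative for grouping).
fruit dehiscent (derived state '1') is shared by Beta, Epsilon, and Gamma — a synapomorphy uniting that clade.
serrated mandibles (derived state '0') is unique to Theta (autapomorphy; uninformative for grouping).
forked tongue (derived state '1') is shared by Epsilon and Gamma — a synapomorphy uniting that clade.
Most parsimonious ingroup topology: (((Gamma,Epsilon),Beta),Theta).
Epsilon and Gamma share a more recent common ancestor with each other than either does with Beta, so Beta is the least closely related of the three.

Beta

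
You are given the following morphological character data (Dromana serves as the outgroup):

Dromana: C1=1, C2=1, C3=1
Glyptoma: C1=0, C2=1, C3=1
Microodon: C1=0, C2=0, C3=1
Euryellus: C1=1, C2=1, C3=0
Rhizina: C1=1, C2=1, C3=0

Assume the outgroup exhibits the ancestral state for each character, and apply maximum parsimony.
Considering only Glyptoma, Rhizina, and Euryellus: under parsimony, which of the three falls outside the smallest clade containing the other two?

The outgroup has state '1' for every character, so '0' is the derived state throughout.
C1: derived state '0' in Glyptoma and Microodon only — synapomorphy for {Glyptoma, Microodon}.
C2 (derived state '0') is unique to Microodon (autapomorphy; uninformative for grouping).
C3 (derived state '0') is shared by Euryellus and Rhizina — a synapomorphy uniting that clade.
Most parsimonious ingroup topology: ((Glyptoma,Microodon),(Euryellus,Rhizina)).
Euryellus and Rhizina share a more recent common ancestor with each other than either does with Glyptoma, so Glyptoma is the least closely related of the three.

Glyptoma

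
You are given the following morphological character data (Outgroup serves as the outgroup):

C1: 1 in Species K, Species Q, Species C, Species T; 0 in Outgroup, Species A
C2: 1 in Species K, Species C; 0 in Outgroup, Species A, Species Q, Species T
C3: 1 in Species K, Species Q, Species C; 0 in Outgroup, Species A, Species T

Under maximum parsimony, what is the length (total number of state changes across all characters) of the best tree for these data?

The outgroup has state '0' for every character, so '1' is the derived state throughout.
Only Species C, Species K, Species Q, and Species T show the derived state '1' for C1, supporting them as a clade.
C2 (derived state '1') is shared by Species C and Species K — a synapomorphy uniting that clade.
Only Species C, Species K, and Species Q show the derived state '1' for C3, supporting them as a clade.
Most parsimonious ingroup topology: (Species A,(((Species K,Species C),Species Q),Species T)).
Changes per character on this tree: C1: 1; C2: 1; C3: 1.
Total = 3.

3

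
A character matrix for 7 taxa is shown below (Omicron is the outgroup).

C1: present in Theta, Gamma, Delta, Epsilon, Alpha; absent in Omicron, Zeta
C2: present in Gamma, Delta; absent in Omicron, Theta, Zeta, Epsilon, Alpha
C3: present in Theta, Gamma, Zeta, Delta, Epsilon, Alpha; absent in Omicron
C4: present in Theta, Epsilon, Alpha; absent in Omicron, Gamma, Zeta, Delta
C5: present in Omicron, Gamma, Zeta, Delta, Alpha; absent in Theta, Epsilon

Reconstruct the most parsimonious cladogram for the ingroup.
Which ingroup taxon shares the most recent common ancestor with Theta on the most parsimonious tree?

Epsilon

Character polarity is set by the outgroup: the derived state is whichever differs from the outgroup's state, so for C5 the derived state is 'absent', and for the remaining characters it is 'present'.
C1 (derived state 'present') is shared by Alpha, Delta, Epsilon, Gamma, and Theta — a synapomorphy uniting that clade.
Only Delta and Gamma show the derived state 'present' for C2, supporting them as a clade.
C3 (derived state 'present') is shared by all ingroup taxa — unites the whole ingroup.
C4 (derived state 'present') is shared by Alpha, Epsilon, and Theta — a synapomorphy uniting that clade.
Only Epsilon and Theta show the derived state 'absent' for C5, supporting them as a clade.
Most parsimonious ingroup topology: ((((Theta,Epsilon),Alpha),(Gamma,Delta)),Zeta).
Theta and Epsilon form a cherry on this tree, so they are sister taxa.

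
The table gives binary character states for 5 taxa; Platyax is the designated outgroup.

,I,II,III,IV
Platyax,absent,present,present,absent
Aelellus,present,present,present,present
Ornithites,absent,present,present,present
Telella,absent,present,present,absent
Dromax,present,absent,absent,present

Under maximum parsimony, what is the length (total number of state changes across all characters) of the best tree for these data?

Character polarity is set by the outgroup: the derived state is whichever differs from the outgroup's state, so for II, III the derived state is 'absent', and for the remaining characters it is 'present'.
Only Aelellus and Dromax show the derived state 'present' for I, supporting them as a clade.
II (derived state 'absent') is unique to Dromax (autapomorphy; uninformative for grouping).
III: derived state 'absent' in Dromax only — an autapomorphy, so it tells us nothing about relationships among taxa.
Only Aelellus, Dromax, and Ornithites show the derived state 'present' for IV, supporting them as a clade.
Most parsimonious ingroup topology: (((Aelellus,Dromax),Ornithites),Telella).
Changes per character on this tree: I: 1; II: 1; III: 1; IV: 1.
Total = 4.

4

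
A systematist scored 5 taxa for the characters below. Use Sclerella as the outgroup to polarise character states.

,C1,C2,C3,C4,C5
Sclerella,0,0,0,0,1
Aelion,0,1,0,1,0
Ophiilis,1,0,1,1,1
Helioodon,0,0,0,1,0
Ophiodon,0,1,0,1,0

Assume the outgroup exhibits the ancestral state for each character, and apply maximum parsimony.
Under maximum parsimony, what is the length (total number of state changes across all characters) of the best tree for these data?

5

Character polarity is set by the outgroup: the derived state is whichever differs from the outgroup's state, so for C5 the derived state is '0', and for the remaining characters it is '1'.
C1: derived state '1' in Ophiilis only — an autapomorphy, so it tells us nothing about relationships among taxa.
C2 (derived state '1') is shared by Aelion and Ophiodon — a synapomorphy uniting that clade.
C3 (derived state '1') is unique to Ophiilis (autapomorphy; uninformative for grouping).
All ingroup taxa share the derived state '1' for C4; it defines the ingroup but does not resolve relationships within it.
C5 (derived state '0') is shared by Aelion, Helioodon, and Ophiodon — a synapomorphy uniting that clade.
Most parsimonious ingroup topology: (((Aelion,Ophiodon),Helioodon),Ophiilis).
Changes per character on this tree: C1: 1; C2: 1; C3: 1; C4: 1; C5: 1.
Total = 5.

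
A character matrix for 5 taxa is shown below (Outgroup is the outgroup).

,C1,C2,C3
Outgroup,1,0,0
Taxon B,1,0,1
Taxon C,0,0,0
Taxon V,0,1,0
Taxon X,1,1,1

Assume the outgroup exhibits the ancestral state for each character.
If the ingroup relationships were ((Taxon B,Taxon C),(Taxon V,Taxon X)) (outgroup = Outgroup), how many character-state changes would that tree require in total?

5

Map each character onto ((Taxon B,Taxon C),(Taxon V,Taxon X)) (rooted by Outgroup) and count the minimum state changes it requires (Fitch parsimony):
C1: 2; C2: 1; C3: 2.
Total tree length = 5.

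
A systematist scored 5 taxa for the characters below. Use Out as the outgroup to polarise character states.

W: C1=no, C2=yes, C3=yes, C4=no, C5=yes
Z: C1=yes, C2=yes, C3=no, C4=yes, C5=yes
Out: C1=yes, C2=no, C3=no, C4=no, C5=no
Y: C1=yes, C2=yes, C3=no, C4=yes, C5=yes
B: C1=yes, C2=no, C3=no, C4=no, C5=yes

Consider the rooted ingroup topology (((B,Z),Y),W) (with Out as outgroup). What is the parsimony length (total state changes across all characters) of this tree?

Map each character onto (((B,Z),Y),W) (rooted by Out) and count the minimum state changes it requires (Fitch parsimony):
C1: 1; C2: 2; C3: 1; C4: 2; C5: 1.
Total tree length = 7.

7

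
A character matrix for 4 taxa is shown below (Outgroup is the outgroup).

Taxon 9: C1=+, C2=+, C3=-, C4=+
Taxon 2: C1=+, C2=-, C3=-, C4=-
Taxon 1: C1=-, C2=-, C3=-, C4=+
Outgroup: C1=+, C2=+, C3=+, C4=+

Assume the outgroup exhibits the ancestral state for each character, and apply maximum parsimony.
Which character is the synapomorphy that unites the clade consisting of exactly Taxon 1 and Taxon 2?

The outgroup has state '+' for every character, so '-' is the derived state throughout.
C1: derived state '-' in Taxon 1 only — an autapomorphy, so it tells us nothing about relationships among taxa.
C2: derived state '-' in Taxon 1 and Taxon 2 only — synapomorphy for {Taxon 1, Taxon 2}.
C3 (derived state '-') is shared by all ingroup taxa — unites the whole ingroup.
C4 (derived state '-') is unique to Taxon 2 (autapomorphy; uninformative for grouping).
Most parsimonious ingroup topology: (Taxon 9,(Taxon 1,Taxon 2)).
The clade {Taxon 1, Taxon 2} is supported by C2: its derived state '-' occurs in exactly those taxa and in no other taxon (including the outgroup).

C2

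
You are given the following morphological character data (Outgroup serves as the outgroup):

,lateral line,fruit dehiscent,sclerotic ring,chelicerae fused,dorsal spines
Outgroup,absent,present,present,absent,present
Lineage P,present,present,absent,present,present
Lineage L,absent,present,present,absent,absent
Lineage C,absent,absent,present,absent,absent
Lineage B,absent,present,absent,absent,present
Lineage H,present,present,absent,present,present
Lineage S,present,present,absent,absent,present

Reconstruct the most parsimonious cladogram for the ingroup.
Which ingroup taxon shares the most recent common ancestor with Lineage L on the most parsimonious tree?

Character polarity is set by the outgroup: the derived state is whichever differs from the outgroup's state, so for fruit dehiscent, sclerotic ring, dorsal spines the derived state is 'absent', and for the remaining characters it is 'present'.
lateral line (derived state 'present') is shared by Lineage H, Lineage P, and Lineage S — a synapomorphy uniting that clade.
fruit dehiscent: derived state 'absent' in Lineage C only — an autapomorphy, so it tells us nothing about relationships among taxa.
sclerotic ring: derived state 'absent' in Lineage B, Lineage H, Lineage P, and Lineage S only — synapomorphy for {Lineage B, Lineage H, Lineage P, Lineage S}.
Only Lineage H and Lineage P show the derived state 'present' for chelicerae fused, supporting them as a clade.
dorsal spines (derived state 'absent') is shared by Lineage C and Lineage L — a synapomorphy uniting that clade.
Most parsimonious ingroup topology: ((((Lineage P,Lineage H),Lineage S),Lineage B),(Lineage L,Lineage C)).
Lineage L and Lineage C form a cherry on this tree, so they are sister taxa.

Lineage C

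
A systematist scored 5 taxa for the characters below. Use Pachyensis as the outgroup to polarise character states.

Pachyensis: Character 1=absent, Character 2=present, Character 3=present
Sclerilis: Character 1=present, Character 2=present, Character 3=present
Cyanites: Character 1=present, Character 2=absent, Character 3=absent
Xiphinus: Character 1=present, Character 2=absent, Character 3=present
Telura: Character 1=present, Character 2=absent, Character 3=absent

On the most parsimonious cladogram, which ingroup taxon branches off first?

Character polarity is set by the outgroup: the derived state is whichever differs from the outgroup's state, so for Character 2, Character 3 the derived state is 'absent', and for the remaining characters it is 'present'.
All ingroup taxa share the derived state 'present' for Character 1; it defines the ingroup but does not resolve relationships within it.
Character 2 (derived state 'absent') is shared by Cyanites, Telura, and Xiphinus — a synapomorphy uniting that clade.
Character 3: derived state 'absent' in Cyanites and Telura only — synapomorphy for {Cyanites, Telura}.
Most parsimonious ingroup topology: (Sclerilis,((Cyanites,Telura),Xiphinus)).
Sclerilis is sister to the clade containing all other ingroup taxa, so it is the earliest-diverging (most basal) ingroup lineage.

Sclerilis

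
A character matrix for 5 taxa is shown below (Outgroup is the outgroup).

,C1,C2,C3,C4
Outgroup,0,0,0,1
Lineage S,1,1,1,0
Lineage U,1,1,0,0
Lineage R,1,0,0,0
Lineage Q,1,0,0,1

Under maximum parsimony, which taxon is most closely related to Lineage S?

Lineage U

Character polarity is set by the outgroup: the derived state is whichever differs from the outgroup's state, so for C4 the derived state is '0', and for the remaining characters it is '1'.
C1 (derived state '1') is shared by all ingroup taxa — unites the whole ingroup.
C2 (derived state '1') is shared by Lineage S and Lineage U — a synapomorphy uniting that clade.
C3: derived state '1' in Lineage S only — an autapomorphy, so it tells us nothing about relationships among taxa.
C4: derived state '0' in Lineage R, Lineage S, and Lineage U only — synapomorphy for {Lineage R, Lineage S, Lineage U}.
Most parsimonious ingroup topology: (((Lineage S,Lineage U),Lineage R),Lineage Q).
Lineage S and Lineage U form a cherry on this tree, so they are sister taxa.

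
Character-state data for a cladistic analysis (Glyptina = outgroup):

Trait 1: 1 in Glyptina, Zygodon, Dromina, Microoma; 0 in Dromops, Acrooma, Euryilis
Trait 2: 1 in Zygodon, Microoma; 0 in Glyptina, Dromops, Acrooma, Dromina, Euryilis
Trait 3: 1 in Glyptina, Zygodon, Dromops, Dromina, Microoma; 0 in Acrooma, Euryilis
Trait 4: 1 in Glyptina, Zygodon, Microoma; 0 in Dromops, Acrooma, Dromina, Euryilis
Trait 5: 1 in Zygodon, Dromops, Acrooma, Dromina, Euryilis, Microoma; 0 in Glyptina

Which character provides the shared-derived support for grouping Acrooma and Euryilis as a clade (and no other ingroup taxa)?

Character polarity is set by the outgroup: the derived state is whichever differs from the outgroup's state, so for Trait 1, Trait 3, Trait 4 the derived state is '0', and for the remaining characters it is '1'.
Only Acrooma, Dromops, and Euryilis show the derived state '0' for Trait 1, supporting them as a clade.
Only Microoma and Zygodon show the derived state '1' for Trait 2, supporting them as a clade.
Trait 3 (derived state '0') is shared by Acrooma and Euryilis — a synapomorphy uniting that clade.
Trait 4: derived state '0' in Acrooma, Dromina, Dromops, and Euryilis only — synapomorphy for {Acrooma, Dromina, Dromops, Euryilis}.
All ingroup taxa share the derived state '1' for Trait 5; it defines the ingroup but does not resolve relationships within it.
Most parsimonious ingroup topology: ((Zygodon,Microoma),((Dromops,(Acrooma,Euryilis)),Dromina)).
The clade {Acrooma, Euryilis} is supported by Trait 3: its derived state '0' occurs in exactly those taxa and in no other taxon (including the outgroup).

Trait 3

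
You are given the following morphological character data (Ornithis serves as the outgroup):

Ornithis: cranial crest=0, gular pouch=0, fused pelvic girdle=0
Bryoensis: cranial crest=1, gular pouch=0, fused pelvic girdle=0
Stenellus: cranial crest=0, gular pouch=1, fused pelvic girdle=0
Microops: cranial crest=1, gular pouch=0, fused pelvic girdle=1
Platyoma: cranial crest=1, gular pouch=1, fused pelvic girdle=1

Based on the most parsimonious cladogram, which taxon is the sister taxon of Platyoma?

The outgroup has state '0' for every character, so '1' is the derived state throughout.
cranial crest: derived state '1' in Bryoensis, Microops, and Platyoma only — synapomorphy for {Bryoensis, Microops, Platyoma}.
gular pouch (state '1') occurs in Platyoma and Stenellus but conflicts with the nesting implied by the other characters — most parsimoniously interpreted as homoplasy.
Only Microops and Platyoma show the derived state '1' for fused pelvic girdle, supporting them as a clade.
Most parsimonious ingroup topology: ((Bryoensis,(Microops,Platyoma)),Stenellus).
Platyoma and Microops form a cherry on this tree, so they are sister taxa.

Microops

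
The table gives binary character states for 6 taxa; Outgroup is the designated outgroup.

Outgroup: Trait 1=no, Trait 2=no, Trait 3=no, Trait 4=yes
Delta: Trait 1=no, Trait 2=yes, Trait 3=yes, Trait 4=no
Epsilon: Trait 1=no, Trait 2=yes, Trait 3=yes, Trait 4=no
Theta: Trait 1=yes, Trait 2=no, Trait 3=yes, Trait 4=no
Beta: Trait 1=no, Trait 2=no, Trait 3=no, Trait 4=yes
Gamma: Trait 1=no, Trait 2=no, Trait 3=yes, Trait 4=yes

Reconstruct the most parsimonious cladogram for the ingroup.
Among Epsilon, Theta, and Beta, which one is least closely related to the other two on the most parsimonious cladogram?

Beta

Character polarity is set by the outgroup: the derived state is whichever differs from the outgroup's state, so for Trait 4 the derived state is 'no', and for the remaining characters it is 'yes'.
Trait 1: derived state 'yes' in Theta only — an autapomorphy, so it tells us nothing about relationships among taxa.
Trait 2: derived state 'yes' in Delta and Epsilon only — synapomorphy for {Delta, Epsilon}.
Trait 3: derived state 'yes' in Delta, Epsilon, Gamma, and Theta only — synapomorphy for {Delta, Epsilon, Gamma, Theta}.
Trait 4: derived state 'no' in Delta, Epsilon, and Theta only — synapomorphy for {Delta, Epsilon, Theta}.
Most parsimonious ingroup topology: ((((Delta,Epsilon),Theta),Gamma),Beta).
Epsilon and Theta share a more recent common ancestor with each other than either does with Beta, so Beta is the least closely related of the three.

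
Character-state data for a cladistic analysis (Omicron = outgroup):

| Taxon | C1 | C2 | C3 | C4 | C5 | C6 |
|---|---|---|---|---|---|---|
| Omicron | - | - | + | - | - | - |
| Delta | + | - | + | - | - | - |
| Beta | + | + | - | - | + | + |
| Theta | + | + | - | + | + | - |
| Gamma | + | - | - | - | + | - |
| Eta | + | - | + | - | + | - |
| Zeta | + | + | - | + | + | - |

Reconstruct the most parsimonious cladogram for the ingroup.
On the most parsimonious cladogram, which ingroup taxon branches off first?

Character polarity is set by the outgroup: the derived state is whichever differs from the outgroup's state, so for C3 the derived state is '-', and for the remaining characters it is '+'.
C1 (derived state '+') is shared by all ingroup taxa — unites the whole ingroup.
C2: derived state '+' in Beta, Theta, and Zeta only — synapomorphy for {Beta, Theta, Zeta}.
C3 (derived state '-') is shared by Beta, Gamma, Theta, and Zeta — a synapomorphy uniting that clade.
Only Theta and Zeta show the derived state '+' for C4, supporting them as a clade.
C5 (derived state '+') is shared by Beta, Eta, Gamma, Theta, and Zeta — a synapomorphy uniting that clade.
C6: derived state '+' in Beta only — an autapomorphy, so it tells us nothing about relationships among taxa.
Most parsimonious ingroup topology: (Delta,(((Beta,(Theta,Zeta)),Gamma),Eta)).
Delta is sister to the clade containing all other ingroup taxa, so it is the earliest-diverging (most basal) ingroup lineage.

Delta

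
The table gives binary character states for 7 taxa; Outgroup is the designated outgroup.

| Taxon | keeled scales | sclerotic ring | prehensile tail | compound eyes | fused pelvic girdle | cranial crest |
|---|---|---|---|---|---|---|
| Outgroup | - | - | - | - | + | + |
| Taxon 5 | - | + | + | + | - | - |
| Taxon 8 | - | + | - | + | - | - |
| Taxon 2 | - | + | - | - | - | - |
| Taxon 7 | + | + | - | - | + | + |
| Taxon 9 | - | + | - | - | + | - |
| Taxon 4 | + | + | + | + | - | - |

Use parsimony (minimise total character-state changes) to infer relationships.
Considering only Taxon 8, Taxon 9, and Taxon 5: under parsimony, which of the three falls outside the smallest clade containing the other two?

Taxon 9

Character polarity is set by the outgroup: the derived state is whichever differs from the outgroup's state, so for fused pelvic girdle, cranial crest the derived state is '-', and for the remaining characters it is '+'.
keeled scales groups Taxon 4 and Taxon 7, which is incompatible with the clades supported by the remaining characters; treating it as convergent (homoplasy) costs fewer steps than any alternative tree.
sclerotic ring (derived state '+') is shared by all ingroup taxa — unites the whole ingroup.
prehensile tail (derived state '+') is shared by Taxon 4 and Taxon 5 — a synapomorphy uniting that clade.
compound eyes: derived state '+' in Taxon 4, Taxon 5, and Taxon 8 only — synapomorphy for {Taxon 4, Taxon 5, Taxon 8}.
fused pelvic girdle (derived state '-') is shared by Taxon 2, Taxon 4, Taxon 5, and Taxon 8 — a synapomorphy uniting that clade.
cranial crest (derived state '-') is shared by Taxon 2, Taxon 4, Taxon 5, Taxon 8, and Taxon 9 — a synapomorphy uniting that clade.
Most parsimonious ingroup topology: (((((Taxon 5,Taxon 4),Taxon 8),Taxon 2),Taxon 9),Taxon 7).
Taxon 5 and Taxon 8 share a more recent common ancestor with each other than either does with Taxon 9, so Taxon 9 is the least closely related of the three.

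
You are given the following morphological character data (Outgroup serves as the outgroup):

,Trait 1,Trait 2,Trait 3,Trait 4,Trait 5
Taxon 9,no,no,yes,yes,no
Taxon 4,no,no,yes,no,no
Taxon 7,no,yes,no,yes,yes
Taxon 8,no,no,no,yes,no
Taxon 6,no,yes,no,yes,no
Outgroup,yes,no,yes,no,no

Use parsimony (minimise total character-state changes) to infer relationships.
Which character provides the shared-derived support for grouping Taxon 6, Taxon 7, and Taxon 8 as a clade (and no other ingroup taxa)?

Trait 3

Character polarity is set by the outgroup: the derived state is whichever differs from the outgroup's state, so for Trait 1, Trait 3 the derived state is 'no', and for the remaining characters it is 'yes'.
All ingroup taxa share the derived state 'no' for Trait 1; it defines the ingroup but does not resolve relationships within it.
Trait 2 (derived state 'yes') is shared by Taxon 6 and Taxon 7 — a synapomorphy uniting that clade.
Trait 3 (derived state 'no') is shared by Taxon 6, Taxon 7, and Taxon 8 — a synapomorphy uniting that clade.
Trait 4 (derived state 'yes') is shared by Taxon 6, Taxon 7, Taxon 8, and Taxon 9 — a synapomorphy uniting that clade.
Trait 5 (derived state 'yes') is unique to Taxon 7 (autapomorphy; uninformative for grouping).
Most parsimonious ingroup topology: ((((Taxon 7,Taxon 6),Taxon 8),Taxon 9),Taxon 4).
The clade {Taxon 6, Taxon 7, Taxon 8} is supported by Trait 3: its derived state 'no' occurs in exactly those taxa and in no other taxon (including the outgroup).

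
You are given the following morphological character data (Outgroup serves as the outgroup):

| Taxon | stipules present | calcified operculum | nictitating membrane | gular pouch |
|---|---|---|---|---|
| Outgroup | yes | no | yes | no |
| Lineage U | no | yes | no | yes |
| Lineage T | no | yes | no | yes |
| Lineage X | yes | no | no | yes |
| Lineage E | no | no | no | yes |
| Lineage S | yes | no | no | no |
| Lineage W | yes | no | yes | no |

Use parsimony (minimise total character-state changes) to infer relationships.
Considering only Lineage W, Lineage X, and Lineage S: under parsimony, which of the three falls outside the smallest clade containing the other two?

Lineage W

Character polarity is set by the outgroup: the derived state is whichever differs from the outgroup's state, so for stipules present, nictitating membrane the derived state is 'no', and for the remaining characters it is 'yes'.
stipules present (derived state 'no') is shared by Lineage E, Lineage T, and Lineage U — a synapomorphy uniting that clade.
calcified operculum (derived state 'yes') is shared by Lineage T and Lineage U — a synapomorphy uniting that clade.
nictitating membrane (derived state 'no') is shared by Lineage E, Lineage S, Lineage T, Lineage U, and Lineage X — a synapomorphy uniting that clade.
Only Lineage E, Lineage T, Lineage U, and Lineage X show the derived state 'yes' for gular pouch, supporting them as a clade.
Most parsimonious ingroup topology: (((((Lineage U,Lineage T),Lineage E),Lineage X),Lineage S),Lineage W).
Lineage S and Lineage X share a more recent common ancestor with each other than either does with Lineage W, so Lineage W is the least closely related of the three.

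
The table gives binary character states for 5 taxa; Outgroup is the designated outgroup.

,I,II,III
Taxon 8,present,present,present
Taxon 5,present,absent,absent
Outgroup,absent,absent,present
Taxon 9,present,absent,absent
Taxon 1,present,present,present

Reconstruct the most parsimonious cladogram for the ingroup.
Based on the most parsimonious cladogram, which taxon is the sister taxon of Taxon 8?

Character polarity is set by the outgroup: the derived state is whichever differs from the outgroup's state, so for III the derived state is 'absent', and for the remaining characters it is 'present'.
All ingroup taxa share the derived state 'present' for I; it defines the ingroup but does not resolve relationships within it.
II: derived state 'present' in Taxon 1 and Taxon 8 only — synapomorphy for {Taxon 1, Taxon 8}.
Only Taxon 5 and Taxon 9 show the derived state 'absent' for III, supporting them as a clade.
Most parsimonious ingroup topology: ((Taxon 1,Taxon 8),(Taxon 9,Taxon 5)).
Taxon 8 and Taxon 1 form a cherry on this tree, so they are sister taxa.

Taxon 1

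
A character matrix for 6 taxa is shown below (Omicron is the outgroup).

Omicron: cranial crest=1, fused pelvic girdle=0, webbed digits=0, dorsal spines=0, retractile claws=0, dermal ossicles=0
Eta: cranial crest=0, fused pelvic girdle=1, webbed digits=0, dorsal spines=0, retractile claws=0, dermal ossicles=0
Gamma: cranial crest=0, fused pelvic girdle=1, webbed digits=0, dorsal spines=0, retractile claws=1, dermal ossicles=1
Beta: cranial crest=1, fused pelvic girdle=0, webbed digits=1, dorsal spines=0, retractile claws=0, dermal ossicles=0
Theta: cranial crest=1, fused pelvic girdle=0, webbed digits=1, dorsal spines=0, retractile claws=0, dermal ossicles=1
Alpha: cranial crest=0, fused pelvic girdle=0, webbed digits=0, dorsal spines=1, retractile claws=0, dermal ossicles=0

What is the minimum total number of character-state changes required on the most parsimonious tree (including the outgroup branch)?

Character polarity is set by the outgroup: the derived state is whichever differs from the outgroup's state, so for cranial crest the derived state is '0', and for the remaining characters it is '1'.
cranial crest: derived state '0' in Alpha, Eta, and Gamma only — synapomorphy for {Alpha, Eta, Gamma}.
Only Eta and Gamma show the derived state '1' for fused pelvic girdle, supporting them as a clade.
webbed digits (derived state '1') is shared by Beta and Theta — a synapomorphy uniting that clade.
dorsal spines (derived state '1') is unique to Alpha (autapomorphy; uninformative for grouping).
retractile claws (derived state '1') is unique to Gamma (autapomorphy; uninformative for grouping).
dermal ossicles groups Gamma and Theta, which is incompatible with the clades supported by the remaining characters; treating it as convergent (homoplasy) costs fewer steps than any alternative tree.
Most parsimonious ingroup topology: (((Eta,Gamma),Alpha),(Beta,Theta)).
Changes per character on this tree: cranial crest: 1; fused pelvic girdle: 1; webbed digits: 1; dorsal spines: 1; retractile claws: 1; dermal ossicles: 2.
Total = 7.

7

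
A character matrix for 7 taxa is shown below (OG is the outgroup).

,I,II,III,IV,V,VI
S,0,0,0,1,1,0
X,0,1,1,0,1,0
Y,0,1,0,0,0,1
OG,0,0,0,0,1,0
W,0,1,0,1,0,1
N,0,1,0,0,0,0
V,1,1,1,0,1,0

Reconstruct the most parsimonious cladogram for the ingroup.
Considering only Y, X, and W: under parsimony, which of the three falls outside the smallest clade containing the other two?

X

Character polarity is set by the outgroup: the derived state is whichever differs from the outgroup's state, so for V the derived state is '0', and for the remaining characters it is '1'.
I: derived state '1' in V only — an autapomorphy, so it tells us nothing about relationships among taxa.
II: derived state '1' in N, V, W, X, and Y only — synapomorphy for {N, V, W, X, Y}.
III (derived state '1') is shared by V and X — a synapomorphy uniting that clade.
IV (state '1') occurs in S and W but conflicts with the nesting implied by the other characters — most parsimoniously interpreted as homoplasy.
V: derived state '0' in N, W, and Y only — synapomorphy for {N, W, Y}.
VI: derived state '1' in W and Y only — synapomorphy for {W, Y}.
Most parsimonious ingroup topology: (((X,V),((Y,W),N)),S).
Y and W share a more recent common ancestor with each other than either does with X, so X is the least closely related of the three.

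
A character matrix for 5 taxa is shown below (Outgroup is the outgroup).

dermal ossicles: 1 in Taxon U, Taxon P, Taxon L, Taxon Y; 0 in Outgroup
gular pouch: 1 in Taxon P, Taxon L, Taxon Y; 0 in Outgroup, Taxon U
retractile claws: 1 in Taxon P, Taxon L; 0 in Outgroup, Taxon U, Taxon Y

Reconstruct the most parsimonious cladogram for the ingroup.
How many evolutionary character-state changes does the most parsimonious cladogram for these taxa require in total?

The outgroup has state '0' for every character, so '1' is the derived state throughout.
All ingroup taxa share the derived state '1' for dermal ossicles; it defines the ingroup but does not resolve relationships within it.
Only Taxon L, Taxon P, and Taxon Y show the derived state '1' for gular pouch, supporting them as a clade.
Only Taxon L and Taxon P show the derived state '1' for retractile claws, supporting them as a clade.
Most parsimonious ingroup topology: (Taxon U,((Taxon P,Taxon L),Taxon Y)).
Changes per character on this tree: dermal ossicles: 1; gular pouch: 1; retractile claws: 1.
Total = 3.

3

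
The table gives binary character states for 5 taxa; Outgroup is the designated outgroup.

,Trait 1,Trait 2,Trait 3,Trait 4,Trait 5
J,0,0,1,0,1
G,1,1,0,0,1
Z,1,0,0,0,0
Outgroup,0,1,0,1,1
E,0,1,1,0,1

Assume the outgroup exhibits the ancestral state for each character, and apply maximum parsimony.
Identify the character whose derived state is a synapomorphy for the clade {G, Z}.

Character polarity is set by the outgroup: the derived state is whichever differs from the outgroup's state, so for Trait 2, Trait 4, Trait 5 the derived state is '0', and for the remaining characters it is '1'.
Only G and Z show the derived state '1' for Trait 1, supporting them as a clade.
Trait 2 groups J and Z, which is incompatible with the clades supported by the remaining characters; treating it as convergent (homoplasy) costs fewer steps than any alternative tree.
Only E and J show the derived state '1' for Trait 3, supporting them as a clade.
Trait 4 (derived state '0') is shared by all ingroup taxa — unites the whole ingroup.
Trait 5 (derived state '0') is unique to Z (autapomorphy; uninformative for grouping).
Most parsimonious ingroup topology: ((G,Z),(J,E)).
The clade {G, Z} is supported by Trait 1: its derived state '1' occurs in exactly those taxa and in no other taxon (including the outgroup).

Trait 1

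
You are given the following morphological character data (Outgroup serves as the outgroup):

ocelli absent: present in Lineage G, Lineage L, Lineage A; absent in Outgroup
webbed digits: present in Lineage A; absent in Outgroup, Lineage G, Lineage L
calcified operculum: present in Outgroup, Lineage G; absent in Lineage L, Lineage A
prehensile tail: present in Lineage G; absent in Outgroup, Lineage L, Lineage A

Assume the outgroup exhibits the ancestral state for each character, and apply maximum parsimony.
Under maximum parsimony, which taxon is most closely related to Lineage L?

Character polarity is set by the outgroup: the derived state is whichever differs from the outgroup's state, so for calcified operculum the derived state is 'absent', and for the remaining characters it is 'present'.
ocelli absent (derived state 'present') is shared by all ingroup taxa — unites the whole ingroup.
webbed digits: derived state 'present' in Lineage A only — an autapomorphy, so it tells us nothing about relationships among taxa.
calcified operculum (derived state 'absent') is shared by Lineage A and Lineage L — a synapomorphy uniting that clade.
prehensile tail (derived state 'present') is unique to Lineage G (autapomorphy; uninformative for grouping).
Most parsimonious ingroup topology: (Lineage G,(Lineage L,Lineage A)).
Lineage L and Lineage A form a cherry on this tree, so they are sister taxa.

Lineage A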